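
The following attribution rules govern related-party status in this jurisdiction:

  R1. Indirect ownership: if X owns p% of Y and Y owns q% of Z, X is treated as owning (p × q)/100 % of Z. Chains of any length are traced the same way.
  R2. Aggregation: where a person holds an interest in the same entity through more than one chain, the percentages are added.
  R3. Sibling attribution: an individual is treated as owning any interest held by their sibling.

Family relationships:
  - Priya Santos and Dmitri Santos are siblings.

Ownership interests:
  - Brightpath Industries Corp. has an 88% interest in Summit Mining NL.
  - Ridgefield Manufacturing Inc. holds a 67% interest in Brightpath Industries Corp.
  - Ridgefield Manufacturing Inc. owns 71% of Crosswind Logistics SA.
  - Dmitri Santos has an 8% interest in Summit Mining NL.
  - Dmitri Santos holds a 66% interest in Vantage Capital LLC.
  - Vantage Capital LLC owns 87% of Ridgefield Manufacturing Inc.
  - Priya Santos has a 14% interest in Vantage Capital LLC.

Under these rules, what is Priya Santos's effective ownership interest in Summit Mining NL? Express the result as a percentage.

By sibling attribution (R3), Priya Santos is treated as also owning Dmitri Santos's interest in Vantage Capital LLC, giving 14% + 66% = 80%.
By sibling attribution (R3), Priya Santos is treated as owning Dmitri Santos's 8% interest in Summit Mining NL.
Chain via Vantage Capital LLC → Ridgefield Manufacturing Inc. → Brightpath Industries Corp. (R1): 80% × 87% × 67% × 88% = 41.03616% of Summit Mining NL.
Direct interest in Summit Mining NL: 8%.
Aggregating (R2): 41.03616% + 8% = 49.03616%.

49.03616%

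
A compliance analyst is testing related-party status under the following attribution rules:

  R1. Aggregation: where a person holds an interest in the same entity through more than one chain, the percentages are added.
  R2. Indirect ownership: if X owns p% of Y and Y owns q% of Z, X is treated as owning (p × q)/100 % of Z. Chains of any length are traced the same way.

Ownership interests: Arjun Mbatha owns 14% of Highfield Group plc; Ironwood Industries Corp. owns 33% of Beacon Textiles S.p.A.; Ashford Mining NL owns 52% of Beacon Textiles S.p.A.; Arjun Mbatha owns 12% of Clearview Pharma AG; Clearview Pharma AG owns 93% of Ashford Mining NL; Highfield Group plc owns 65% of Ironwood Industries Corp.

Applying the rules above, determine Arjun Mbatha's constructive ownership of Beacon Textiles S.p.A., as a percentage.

8.8062%

Chain via Highfield Group plc → Ironwood Industries Corp. (R2): 14% × 65% × 33% = 3.003% of Beacon Textiles S.p.A.
Chain via Clearview Pharma AG → Ashford Mining NL (R2): 12% × 93% × 52% = 5.8032% of Beacon Textiles S.p.A.
Aggregating (R1): 3.003% + 5.8032% = 8.8062%.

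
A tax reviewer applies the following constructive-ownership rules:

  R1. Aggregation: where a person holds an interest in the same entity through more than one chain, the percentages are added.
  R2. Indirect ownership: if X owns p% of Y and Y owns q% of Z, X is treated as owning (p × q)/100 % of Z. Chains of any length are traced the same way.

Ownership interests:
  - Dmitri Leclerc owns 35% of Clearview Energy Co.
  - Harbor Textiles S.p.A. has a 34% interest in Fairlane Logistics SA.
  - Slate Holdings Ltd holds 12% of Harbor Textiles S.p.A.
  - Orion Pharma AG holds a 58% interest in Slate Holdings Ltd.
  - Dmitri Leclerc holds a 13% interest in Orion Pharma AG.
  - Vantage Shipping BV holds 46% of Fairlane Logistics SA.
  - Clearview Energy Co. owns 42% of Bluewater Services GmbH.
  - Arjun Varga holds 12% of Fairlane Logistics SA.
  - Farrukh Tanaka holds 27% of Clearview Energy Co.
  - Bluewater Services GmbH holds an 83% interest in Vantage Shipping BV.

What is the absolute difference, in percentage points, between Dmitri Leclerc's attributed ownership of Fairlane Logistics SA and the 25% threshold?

Chain via Orion Pharma AG → Slate Holdings Ltd → Harbor Textiles S.p.A. (R2): 13% × 58% × 12% × 34% = 0.307632% of Fairlane Logistics SA.
Chain via Clearview Energy Co. → Bluewater Services GmbH → Vantage Shipping BV (R2): 35% × 42% × 83% × 46% = 5.61246% of Fairlane Logistics SA.
Aggregating (R1): 0.307632% + 5.61246% = 5.920092%.
5.920092% falls short of the 25% threshold by 19.079908 percentage points.

19.079908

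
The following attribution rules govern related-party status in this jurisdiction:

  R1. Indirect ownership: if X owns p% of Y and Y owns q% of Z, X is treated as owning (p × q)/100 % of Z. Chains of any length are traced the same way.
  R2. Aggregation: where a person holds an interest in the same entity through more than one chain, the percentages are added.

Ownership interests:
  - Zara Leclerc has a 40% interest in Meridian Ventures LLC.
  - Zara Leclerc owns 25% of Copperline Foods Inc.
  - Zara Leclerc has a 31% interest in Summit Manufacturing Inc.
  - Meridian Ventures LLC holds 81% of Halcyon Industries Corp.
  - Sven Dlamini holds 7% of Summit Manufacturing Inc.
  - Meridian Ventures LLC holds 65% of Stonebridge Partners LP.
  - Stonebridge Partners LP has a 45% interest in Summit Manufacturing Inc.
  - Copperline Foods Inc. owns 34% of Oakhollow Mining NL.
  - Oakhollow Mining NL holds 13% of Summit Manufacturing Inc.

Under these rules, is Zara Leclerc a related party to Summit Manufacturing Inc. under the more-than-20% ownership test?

Yes

Chain via Meridian Ventures LLC → Stonebridge Partners LP (R1): 40% × 65% × 45% = 11.7% of Summit Manufacturing Inc.
Chain via Copperline Foods Inc. → Oakhollow Mining NL (R1): 25% × 34% × 13% = 1.105% of Summit Manufacturing Inc.
Direct interest in Summit Manufacturing Inc: 31%.
Aggregating (R2): 11.7% + 1.105% + 31% = 43.805%.
43.805% exceeds the 20% threshold, so Zara is a related party to Summit Manufacturing Inc.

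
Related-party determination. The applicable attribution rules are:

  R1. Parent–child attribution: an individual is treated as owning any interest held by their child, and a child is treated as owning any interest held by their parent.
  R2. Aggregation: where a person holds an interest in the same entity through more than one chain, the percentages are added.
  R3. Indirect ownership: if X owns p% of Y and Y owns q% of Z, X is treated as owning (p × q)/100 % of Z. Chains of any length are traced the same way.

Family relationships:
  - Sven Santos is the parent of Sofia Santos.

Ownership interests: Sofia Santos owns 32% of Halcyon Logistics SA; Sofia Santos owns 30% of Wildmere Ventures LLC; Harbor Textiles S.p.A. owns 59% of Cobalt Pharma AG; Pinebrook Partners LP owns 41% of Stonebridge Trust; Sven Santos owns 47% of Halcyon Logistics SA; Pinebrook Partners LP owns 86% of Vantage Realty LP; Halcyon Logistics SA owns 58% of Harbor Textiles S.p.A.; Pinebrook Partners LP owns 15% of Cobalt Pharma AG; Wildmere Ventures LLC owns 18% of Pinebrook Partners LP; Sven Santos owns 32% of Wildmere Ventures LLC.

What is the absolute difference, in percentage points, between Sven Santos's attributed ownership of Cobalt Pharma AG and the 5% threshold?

23.7078

By parent–child attribution (R1), Sven Santos is treated as also owning Sofia Santos's interest in Wildmere Ventures LLC, giving 32% + 30% = 62%.
By parent–child attribution (R1), Sven Santos is treated as also owning Sofia Santos's interest in Halcyon Logistics SA, giving 47% + 32% = 79%.
Chain via Wildmere Ventures LLC → Pinebrook Partners LP (R3): 62% × 18% × 15% = 1.674% of Cobalt Pharma AG.
Chain via Halcyon Logistics SA → Harbor Textiles S.p.A. (R3): 79% × 58% × 59% = 27.0338% of Cobalt Pharma AG.
Aggregating (R2): 1.674% + 27.0338% = 28.7078%.
28.7078% exceeds the 5% threshold by 23.7078 percentage points.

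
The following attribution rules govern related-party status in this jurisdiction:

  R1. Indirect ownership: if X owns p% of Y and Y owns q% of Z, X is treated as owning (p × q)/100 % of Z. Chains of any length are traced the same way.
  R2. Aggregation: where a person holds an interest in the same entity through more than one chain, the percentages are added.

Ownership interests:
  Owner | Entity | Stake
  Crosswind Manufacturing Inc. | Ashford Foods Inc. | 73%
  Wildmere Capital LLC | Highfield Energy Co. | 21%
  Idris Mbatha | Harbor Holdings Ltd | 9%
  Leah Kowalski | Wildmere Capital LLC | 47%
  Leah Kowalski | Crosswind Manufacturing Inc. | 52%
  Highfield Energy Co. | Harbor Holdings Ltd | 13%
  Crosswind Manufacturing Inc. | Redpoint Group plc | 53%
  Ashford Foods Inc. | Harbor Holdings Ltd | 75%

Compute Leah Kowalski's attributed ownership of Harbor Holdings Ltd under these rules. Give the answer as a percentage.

29.7531%

Chain via Crosswind Manufacturing Inc. → Ashford Foods Inc. (R1): 52% × 73% × 75% = 28.47% of Harbor Holdings Ltd.
Chain via Wildmere Capital LLC → Highfield Energy Co. (R1): 47% × 21% × 13% = 1.2831% of Harbor Holdings Ltd.
Aggregating (R2): 28.47% + 1.2831% = 29.7531%.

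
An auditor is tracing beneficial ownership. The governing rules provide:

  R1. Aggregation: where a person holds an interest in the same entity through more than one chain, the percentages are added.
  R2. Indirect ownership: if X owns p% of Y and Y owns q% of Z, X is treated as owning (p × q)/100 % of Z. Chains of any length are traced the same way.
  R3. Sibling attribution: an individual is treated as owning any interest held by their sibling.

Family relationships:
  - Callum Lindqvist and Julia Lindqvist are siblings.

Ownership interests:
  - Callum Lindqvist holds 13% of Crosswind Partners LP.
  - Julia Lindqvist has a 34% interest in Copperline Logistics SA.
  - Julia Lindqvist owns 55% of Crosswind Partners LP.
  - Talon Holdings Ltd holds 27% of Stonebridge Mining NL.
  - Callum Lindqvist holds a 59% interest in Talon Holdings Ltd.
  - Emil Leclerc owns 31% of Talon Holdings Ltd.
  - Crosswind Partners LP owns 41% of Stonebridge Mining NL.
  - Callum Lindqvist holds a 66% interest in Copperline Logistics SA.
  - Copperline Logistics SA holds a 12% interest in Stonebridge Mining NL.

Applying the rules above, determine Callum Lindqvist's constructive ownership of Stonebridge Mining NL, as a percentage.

By sibling attribution (R3), Callum Lindqvist is treated as also owning Julia Lindqvist's interest in Copperline Logistics SA, giving 66% + 34% = 100%.
By sibling attribution (R3), Callum Lindqvist is treated as also owning Julia Lindqvist's interest in Crosswind Partners LP, giving 13% + 55% = 68%.
Chain via Copperline Logistics SA (R2): 100% × 12% = 12% of Stonebridge Mining NL.
Chain via Crosswind Partners LP (R2): 68% × 41% = 27.88% of Stonebridge Mining NL.
Chain via Talon Holdings Ltd (R2): 59% × 27% = 15.93% of Stonebridge Mining NL.
Aggregating (R1): 12% + 27.88% + 15.93% = 55.81%.

55.81%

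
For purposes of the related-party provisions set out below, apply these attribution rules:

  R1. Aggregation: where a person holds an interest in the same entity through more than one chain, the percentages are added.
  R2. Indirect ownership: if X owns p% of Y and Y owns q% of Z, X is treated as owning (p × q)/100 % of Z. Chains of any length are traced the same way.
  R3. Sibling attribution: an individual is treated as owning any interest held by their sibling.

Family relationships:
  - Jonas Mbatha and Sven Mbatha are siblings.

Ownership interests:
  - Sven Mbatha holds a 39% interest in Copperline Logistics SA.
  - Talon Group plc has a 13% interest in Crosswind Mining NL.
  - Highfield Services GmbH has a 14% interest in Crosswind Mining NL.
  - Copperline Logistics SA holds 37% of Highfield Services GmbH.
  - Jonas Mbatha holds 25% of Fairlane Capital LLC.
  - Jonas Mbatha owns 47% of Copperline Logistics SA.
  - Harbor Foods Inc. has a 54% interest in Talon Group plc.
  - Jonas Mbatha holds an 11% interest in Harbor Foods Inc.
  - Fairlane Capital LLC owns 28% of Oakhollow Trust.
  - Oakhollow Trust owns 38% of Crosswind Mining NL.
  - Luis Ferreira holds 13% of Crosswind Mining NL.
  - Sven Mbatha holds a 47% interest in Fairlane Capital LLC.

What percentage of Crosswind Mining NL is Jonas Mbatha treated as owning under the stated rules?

12.8878%

By sibling attribution (R3), Jonas Mbatha is treated as also owning Sven Mbatha's interest in Copperline Logistics SA, giving 47% + 39% = 86%.
By sibling attribution (R3), Jonas Mbatha is treated as also owning Sven Mbatha's interest in Fairlane Capital LLC, giving 25% + 47% = 72%.
Chain via Harbor Foods Inc. → Talon Group plc (R2): 11% × 54% × 13% = 0.7722% of Crosswind Mining NL.
Chain via Copperline Logistics SA → Highfield Services GmbH (R2): 86% × 37% × 14% = 4.4548% of Crosswind Mining NL.
Chain via Fairlane Capital LLC → Oakhollow Trust (R2): 72% × 28% × 38% = 7.6608% of Crosswind Mining NL.
Aggregating (R1): 0.7722% + 4.4548% + 7.6608% = 12.8878%.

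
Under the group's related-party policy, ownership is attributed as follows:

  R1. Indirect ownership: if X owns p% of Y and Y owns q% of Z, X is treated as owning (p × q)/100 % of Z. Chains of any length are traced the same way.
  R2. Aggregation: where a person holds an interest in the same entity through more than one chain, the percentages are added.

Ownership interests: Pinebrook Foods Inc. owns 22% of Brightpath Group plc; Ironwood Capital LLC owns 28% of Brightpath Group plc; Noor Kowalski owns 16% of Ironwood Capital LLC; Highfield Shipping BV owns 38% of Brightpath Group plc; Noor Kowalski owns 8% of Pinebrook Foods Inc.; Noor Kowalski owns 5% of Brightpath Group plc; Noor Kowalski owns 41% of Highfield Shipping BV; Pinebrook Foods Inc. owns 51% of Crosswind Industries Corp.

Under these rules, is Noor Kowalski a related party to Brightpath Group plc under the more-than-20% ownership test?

Yes

Chain via Ironwood Capital LLC (R1): 16% × 28% = 4.48% of Brightpath Group plc.
Chain via Pinebrook Foods Inc. (R1): 8% × 22% = 1.76% of Brightpath Group plc.
Chain via Highfield Shipping BV (R1): 41% × 38% = 15.58% of Brightpath Group plc.
Direct interest in Brightpath Group plc: 5%.
Aggregating (R2): 4.48% + 1.76% + 15.58% + 5% = 26.82%.
26.82% exceeds the 20% threshold, so Noor is a related party to Brightpath Group plc.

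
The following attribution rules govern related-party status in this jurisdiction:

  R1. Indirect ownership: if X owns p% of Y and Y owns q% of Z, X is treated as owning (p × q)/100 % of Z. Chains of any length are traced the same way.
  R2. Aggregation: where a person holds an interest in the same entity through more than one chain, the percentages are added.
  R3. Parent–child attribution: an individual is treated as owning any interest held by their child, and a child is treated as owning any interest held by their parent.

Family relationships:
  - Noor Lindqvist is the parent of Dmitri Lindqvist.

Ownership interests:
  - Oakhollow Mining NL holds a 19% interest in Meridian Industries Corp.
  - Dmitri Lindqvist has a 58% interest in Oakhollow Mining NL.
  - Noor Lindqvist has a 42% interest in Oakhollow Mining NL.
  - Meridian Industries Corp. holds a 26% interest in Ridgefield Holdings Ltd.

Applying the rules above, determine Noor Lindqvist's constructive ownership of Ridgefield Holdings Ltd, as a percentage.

By parent–child attribution (R3), Noor Lindqvist is treated as also owning Dmitri Lindqvist's interest in Oakhollow Mining NL, giving 42% + 58% = 100%.
Chain via Oakhollow Mining NL → Meridian Industries Corp. (R1): 100% × 19% × 26% = 4.94% of Ridgefield Holdings Ltd.

4.94%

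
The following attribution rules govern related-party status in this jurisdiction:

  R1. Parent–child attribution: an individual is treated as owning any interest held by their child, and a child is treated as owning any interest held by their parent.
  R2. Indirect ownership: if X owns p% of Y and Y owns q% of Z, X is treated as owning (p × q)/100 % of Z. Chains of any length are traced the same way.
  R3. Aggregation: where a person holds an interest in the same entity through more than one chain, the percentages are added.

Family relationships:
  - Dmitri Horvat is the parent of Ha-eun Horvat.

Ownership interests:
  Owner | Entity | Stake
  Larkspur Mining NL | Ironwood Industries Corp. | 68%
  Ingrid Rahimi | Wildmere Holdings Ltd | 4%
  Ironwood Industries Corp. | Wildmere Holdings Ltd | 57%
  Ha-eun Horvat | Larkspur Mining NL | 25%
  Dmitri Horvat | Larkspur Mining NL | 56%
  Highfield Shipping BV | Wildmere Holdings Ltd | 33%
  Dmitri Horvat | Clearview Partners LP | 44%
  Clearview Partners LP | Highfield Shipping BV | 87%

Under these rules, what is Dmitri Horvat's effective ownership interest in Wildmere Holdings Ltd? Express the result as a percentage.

By parent–child attribution (R1), Dmitri Horvat is treated as also owning Ha-eun Horvat's interest in Larkspur Mining NL, giving 56% + 25% = 81%.
Chain via Clearview Partners LP → Highfield Shipping BV (R2): 44% × 87% × 33% = 12.6324% of Wildmere Holdings Ltd.
Chain via Larkspur Mining NL → Ironwood Industries Corp. (R2): 81% × 68% × 57% = 31.3956% of Wildmere Holdings Ltd.
Aggregating (R3): 12.6324% + 31.3956% = 44.028%.

44.028%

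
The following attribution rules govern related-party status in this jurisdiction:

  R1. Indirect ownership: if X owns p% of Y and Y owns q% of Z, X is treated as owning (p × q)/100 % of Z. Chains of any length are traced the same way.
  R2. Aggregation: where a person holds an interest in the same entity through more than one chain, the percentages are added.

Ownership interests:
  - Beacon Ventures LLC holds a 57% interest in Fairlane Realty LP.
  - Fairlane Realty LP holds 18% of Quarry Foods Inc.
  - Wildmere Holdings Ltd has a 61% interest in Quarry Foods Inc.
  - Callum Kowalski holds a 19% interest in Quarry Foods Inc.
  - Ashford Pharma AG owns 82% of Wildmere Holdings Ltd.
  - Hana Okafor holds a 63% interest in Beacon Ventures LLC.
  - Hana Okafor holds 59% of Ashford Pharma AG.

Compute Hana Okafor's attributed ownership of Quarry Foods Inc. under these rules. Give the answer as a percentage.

35.9756%

Chain via Ashford Pharma AG → Wildmere Holdings Ltd (R1): 59% × 82% × 61% = 29.5118% of Quarry Foods Inc.
Chain via Beacon Ventures LLC → Fairlane Realty LP (R1): 63% × 57% × 18% = 6.4638% of Quarry Foods Inc.
Aggregating (R2): 29.5118% + 6.4638% = 35.9756%.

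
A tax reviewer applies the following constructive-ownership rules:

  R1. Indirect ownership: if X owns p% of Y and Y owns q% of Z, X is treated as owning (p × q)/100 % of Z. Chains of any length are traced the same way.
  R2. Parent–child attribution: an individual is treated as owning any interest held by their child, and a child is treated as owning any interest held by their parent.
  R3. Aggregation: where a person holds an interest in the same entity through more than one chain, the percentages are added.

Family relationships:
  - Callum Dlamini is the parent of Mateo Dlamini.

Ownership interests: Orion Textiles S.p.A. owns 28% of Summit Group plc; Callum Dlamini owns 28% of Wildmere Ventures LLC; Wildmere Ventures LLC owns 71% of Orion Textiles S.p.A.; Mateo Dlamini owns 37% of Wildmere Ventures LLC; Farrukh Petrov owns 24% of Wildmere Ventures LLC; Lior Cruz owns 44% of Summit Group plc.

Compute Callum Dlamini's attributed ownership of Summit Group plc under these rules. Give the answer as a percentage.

12.922%

By parent–child attribution (R2), Callum Dlamini is treated as also owning Mateo Dlamini's interest in Wildmere Ventures LLC, giving 28% + 37% = 65%.
Chain via Wildmere Ventures LLC → Orion Textiles S.p.A. (R1): 65% × 71% × 28% = 12.922% of Summit Group plc.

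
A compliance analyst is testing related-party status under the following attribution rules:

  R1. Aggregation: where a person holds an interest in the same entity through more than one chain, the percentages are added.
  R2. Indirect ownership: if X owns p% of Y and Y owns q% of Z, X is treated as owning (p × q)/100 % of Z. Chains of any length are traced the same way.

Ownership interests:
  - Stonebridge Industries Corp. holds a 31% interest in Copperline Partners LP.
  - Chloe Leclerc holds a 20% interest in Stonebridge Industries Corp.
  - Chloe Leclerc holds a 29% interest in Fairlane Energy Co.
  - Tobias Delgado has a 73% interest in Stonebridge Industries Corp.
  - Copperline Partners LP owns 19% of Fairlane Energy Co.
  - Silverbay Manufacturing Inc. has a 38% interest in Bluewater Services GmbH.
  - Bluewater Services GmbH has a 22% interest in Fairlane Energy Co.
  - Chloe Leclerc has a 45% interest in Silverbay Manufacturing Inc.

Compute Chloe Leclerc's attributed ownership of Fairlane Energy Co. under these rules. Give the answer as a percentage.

33.94%

Chain via Stonebridge Industries Corp. → Copperline Partners LP (R2): 20% × 31% × 19% = 1.178% of Fairlane Energy Co.
Chain via Silverbay Manufacturing Inc. → Bluewater Services GmbH (R2): 45% × 38% × 22% = 3.762% of Fairlane Energy Co.
Direct interest in Fairlane Energy Co: 29%.
Aggregating (R1): 1.178% + 3.762% + 29% = 33.94%.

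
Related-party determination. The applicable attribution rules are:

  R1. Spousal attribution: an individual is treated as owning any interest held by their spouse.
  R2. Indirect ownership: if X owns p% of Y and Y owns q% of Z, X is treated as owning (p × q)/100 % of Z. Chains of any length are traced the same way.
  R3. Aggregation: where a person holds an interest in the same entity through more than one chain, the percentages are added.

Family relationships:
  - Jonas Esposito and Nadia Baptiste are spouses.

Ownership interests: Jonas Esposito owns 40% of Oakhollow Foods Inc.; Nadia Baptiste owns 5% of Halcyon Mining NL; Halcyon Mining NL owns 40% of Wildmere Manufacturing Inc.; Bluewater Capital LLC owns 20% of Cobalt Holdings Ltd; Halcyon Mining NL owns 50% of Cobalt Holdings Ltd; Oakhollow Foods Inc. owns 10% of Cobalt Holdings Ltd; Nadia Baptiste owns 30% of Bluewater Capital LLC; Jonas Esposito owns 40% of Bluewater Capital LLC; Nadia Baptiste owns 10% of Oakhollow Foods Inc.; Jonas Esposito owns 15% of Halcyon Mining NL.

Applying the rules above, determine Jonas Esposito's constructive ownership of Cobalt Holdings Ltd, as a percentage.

29%

By spousal attribution (R1), Jonas Esposito is treated as also owning Nadia Baptiste's interest in Bluewater Capital LLC, giving 40% + 30% = 70%.
By spousal attribution (R1), Jonas Esposito is treated as also owning Nadia Baptiste's interest in Halcyon Mining NL, giving 15% + 5% = 20%.
By spousal attribution (R1), Jonas Esposito is treated as also owning Nadia Baptiste's interest in Oakhollow Foods Inc, giving 40% + 10% = 50%.
Chain via Bluewater Capital LLC (R2): 70% × 20% = 14% of Cobalt Holdings Ltd.
Chain via Halcyon Mining NL (R2): 20% × 50% = 10% of Cobalt Holdings Ltd.
Chain via Oakhollow Foods Inc. (R2): 50% × 10% = 5% of Cobalt Holdings Ltd.
Aggregating (R3): 14% + 10% + 5% = 29%.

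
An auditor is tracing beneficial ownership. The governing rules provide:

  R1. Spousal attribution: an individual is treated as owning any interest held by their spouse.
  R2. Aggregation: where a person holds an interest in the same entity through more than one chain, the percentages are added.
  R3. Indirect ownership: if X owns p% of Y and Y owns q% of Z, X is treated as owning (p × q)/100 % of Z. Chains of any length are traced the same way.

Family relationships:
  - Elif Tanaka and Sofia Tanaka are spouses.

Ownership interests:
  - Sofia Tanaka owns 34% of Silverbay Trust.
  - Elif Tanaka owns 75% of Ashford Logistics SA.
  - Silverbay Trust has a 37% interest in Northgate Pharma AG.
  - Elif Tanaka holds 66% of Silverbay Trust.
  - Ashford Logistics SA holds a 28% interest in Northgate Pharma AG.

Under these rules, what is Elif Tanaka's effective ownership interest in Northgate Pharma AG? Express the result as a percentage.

By spousal attribution (R1), Elif Tanaka is treated as also owning Sofia Tanaka's interest in Silverbay Trust, giving 66% + 34% = 100%.
Chain via Ashford Logistics SA (R3): 75% × 28% = 21% of Northgate Pharma AG.
Chain via Silverbay Trust (R3): 100% × 37% = 37% of Northgate Pharma AG.
Aggregating (R2): 21% + 37% = 58%.

58%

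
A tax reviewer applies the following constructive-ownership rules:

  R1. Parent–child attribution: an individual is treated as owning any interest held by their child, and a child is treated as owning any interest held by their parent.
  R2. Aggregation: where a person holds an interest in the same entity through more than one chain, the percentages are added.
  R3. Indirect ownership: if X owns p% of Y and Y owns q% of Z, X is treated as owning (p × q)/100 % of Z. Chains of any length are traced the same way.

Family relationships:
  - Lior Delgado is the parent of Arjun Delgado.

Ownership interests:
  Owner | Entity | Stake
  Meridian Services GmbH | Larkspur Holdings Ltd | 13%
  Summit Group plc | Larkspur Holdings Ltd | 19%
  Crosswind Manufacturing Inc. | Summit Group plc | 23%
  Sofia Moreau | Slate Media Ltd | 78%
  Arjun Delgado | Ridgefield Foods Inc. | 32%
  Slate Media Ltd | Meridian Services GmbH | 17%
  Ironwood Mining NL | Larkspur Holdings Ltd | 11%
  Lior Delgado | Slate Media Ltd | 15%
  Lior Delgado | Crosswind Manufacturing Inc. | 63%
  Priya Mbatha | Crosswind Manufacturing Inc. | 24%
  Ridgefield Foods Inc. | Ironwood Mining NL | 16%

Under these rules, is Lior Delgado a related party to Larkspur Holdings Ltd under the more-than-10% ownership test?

No

By parent–child attribution (R1), Lior Delgado is treated as owning Arjun Delgado's 32% interest in Ridgefield Foods Inc.
Chain via Slate Media Ltd → Meridian Services GmbH (R3): 15% × 17% × 13% = 0.3315% of Larkspur Holdings Ltd.
Chain via Crosswind Manufacturing Inc. → Summit Group plc (R3): 63% × 23% × 19% = 2.7531% of Larkspur Holdings Ltd.
Chain via Ridgefield Foods Inc. → Ironwood Mining NL (R3): 32% × 16% × 11% = 0.5632% of Larkspur Holdings Ltd.
Aggregating (R2): 0.3315% + 2.7531% + 0.5632% = 3.6478%.
3.6478% does not exceed the 10% threshold, so Lior is not a related party to Larkspur Holdings Ltd.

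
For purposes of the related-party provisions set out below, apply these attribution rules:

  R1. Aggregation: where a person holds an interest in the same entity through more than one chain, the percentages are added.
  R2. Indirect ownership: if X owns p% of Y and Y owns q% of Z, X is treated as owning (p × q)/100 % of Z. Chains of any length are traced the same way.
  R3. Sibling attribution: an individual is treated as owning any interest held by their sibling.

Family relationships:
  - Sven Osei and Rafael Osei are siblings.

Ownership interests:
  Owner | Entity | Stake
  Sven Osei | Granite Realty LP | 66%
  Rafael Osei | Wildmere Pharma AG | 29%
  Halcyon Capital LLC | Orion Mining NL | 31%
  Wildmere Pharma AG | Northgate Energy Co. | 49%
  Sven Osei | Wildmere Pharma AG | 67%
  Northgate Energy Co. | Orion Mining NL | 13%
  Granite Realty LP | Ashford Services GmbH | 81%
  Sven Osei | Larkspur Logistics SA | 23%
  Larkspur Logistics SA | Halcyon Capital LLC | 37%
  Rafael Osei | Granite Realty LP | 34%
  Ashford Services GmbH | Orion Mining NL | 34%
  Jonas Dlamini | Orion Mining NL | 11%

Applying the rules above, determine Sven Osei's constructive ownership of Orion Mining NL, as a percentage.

By sibling attribution (R3), Sven Osei is treated as also owning Rafael Osei's interest in Wildmere Pharma AG, giving 67% + 29% = 96%.
By sibling attribution (R3), Sven Osei is treated as also owning Rafael Osei's interest in Granite Realty LP, giving 66% + 34% = 100%.
Chain via Wildmere Pharma AG → Northgate Energy Co. (R2): 96% × 49% × 13% = 6.1152% of Orion Mining NL.
Chain via Larkspur Logistics SA → Halcyon Capital LLC (R2): 23% × 37% × 31% = 2.6381% of Orion Mining NL.
Chain via Granite Realty LP → Ashford Services GmbH (R2): 100% × 81% × 34% = 27.54% of Orion Mining NL.
Aggregating (R1): 6.1152% + 2.6381% + 27.54% = 36.2933%.

36.2933%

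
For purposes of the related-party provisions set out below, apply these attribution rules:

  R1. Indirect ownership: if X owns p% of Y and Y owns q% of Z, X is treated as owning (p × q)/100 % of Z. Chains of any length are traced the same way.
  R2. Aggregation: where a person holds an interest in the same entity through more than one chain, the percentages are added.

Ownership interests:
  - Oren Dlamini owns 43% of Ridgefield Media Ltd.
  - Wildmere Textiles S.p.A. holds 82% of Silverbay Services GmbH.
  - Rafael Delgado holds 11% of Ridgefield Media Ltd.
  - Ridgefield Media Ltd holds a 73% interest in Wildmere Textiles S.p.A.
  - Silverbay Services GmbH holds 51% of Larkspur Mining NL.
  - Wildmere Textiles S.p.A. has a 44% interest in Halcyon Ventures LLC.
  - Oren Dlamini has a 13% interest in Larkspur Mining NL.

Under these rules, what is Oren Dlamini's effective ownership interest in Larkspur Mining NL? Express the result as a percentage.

Chain via Ridgefield Media Ltd → Wildmere Textiles S.p.A. → Silverbay Services GmbH (R1): 43% × 73% × 82% × 51% = 13.127298% of Larkspur Mining NL.
Direct interest in Larkspur Mining NL: 13%.
Aggregating (R2): 13.127298% + 13% = 26.127298%.

26.127298%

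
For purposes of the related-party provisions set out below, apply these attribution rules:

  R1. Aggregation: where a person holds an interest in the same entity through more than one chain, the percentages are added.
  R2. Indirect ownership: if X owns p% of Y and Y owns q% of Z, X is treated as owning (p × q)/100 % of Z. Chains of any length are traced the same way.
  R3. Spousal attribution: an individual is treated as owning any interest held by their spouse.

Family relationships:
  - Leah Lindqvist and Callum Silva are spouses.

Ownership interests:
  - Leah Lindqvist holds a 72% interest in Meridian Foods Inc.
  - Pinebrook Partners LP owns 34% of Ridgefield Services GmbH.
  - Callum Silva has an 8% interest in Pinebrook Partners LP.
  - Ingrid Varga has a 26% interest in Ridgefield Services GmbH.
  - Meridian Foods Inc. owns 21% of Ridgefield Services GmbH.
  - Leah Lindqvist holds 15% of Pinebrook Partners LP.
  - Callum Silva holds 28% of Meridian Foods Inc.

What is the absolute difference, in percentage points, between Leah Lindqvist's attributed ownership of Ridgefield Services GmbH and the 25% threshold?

By spousal attribution (R3), Leah Lindqvist is treated as also owning Callum Silva's interest in Meridian Foods Inc, giving 72% + 28% = 100%.
By spousal attribution (R3), Leah Lindqvist is treated as also owning Callum Silva's interest in Pinebrook Partners LP, giving 15% + 8% = 23%.
Chain via Meridian Foods Inc. (R2): 100% × 21% = 21% of Ridgefield Services GmbH.
Chain via Pinebrook Partners LP (R2): 23% × 34% = 7.82% of Ridgefield Services GmbH.
Aggregating (R1): 21% + 7.82% = 28.82%.
28.82% exceeds the 25% threshold by 3.82 percentage points.

3.82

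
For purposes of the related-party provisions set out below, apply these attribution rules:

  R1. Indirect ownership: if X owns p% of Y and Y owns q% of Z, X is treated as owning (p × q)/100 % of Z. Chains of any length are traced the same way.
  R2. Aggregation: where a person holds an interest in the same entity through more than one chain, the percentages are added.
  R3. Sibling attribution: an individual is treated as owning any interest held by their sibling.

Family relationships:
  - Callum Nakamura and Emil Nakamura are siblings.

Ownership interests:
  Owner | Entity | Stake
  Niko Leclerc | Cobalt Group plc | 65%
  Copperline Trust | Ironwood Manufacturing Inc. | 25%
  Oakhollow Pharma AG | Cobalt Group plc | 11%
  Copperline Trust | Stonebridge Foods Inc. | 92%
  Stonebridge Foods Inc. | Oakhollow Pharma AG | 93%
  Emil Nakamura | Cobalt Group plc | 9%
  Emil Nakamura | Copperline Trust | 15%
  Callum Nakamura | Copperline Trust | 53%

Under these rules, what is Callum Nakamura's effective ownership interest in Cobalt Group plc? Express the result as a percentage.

By sibling attribution (R3), Callum Nakamura is treated as also owning Emil Nakamura's interest in Copperline Trust, giving 53% + 15% = 68%.
By sibling attribution (R3), Callum Nakamura is treated as owning Emil Nakamura's 9% interest in Cobalt Group plc.
Chain via Copperline Trust → Stonebridge Foods Inc. → Oakhollow Pharma AG (R1): 68% × 92% × 93% × 11% = 6.399888% of Cobalt Group plc.
Direct interest in Cobalt Group plc: 9%.
Aggregating (R2): 6.399888% + 9% = 15.399888%.

15.399888%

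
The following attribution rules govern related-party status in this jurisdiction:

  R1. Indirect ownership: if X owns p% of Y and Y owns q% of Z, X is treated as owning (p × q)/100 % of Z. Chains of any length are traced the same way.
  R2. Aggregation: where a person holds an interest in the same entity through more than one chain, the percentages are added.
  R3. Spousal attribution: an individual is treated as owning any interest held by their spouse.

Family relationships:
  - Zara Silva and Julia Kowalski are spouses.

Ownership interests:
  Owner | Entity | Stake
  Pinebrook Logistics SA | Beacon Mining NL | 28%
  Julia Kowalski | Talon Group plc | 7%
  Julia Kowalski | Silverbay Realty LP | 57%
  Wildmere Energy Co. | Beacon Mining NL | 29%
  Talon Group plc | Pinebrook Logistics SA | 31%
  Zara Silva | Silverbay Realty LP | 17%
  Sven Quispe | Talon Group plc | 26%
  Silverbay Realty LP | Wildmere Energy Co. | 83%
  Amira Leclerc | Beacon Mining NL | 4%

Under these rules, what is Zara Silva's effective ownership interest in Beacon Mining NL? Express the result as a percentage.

18.4194%

By spousal attribution (R3), Zara Silva is treated as also owning Julia Kowalski's interest in Silverbay Realty LP, giving 17% + 57% = 74%.
By spousal attribution (R3), Zara Silva is treated as owning Julia Kowalski's 7% interest in Talon Group plc.
Chain via Silverbay Realty LP → Wildmere Energy Co. (R1): 74% × 83% × 29% = 17.8118% of Beacon Mining NL.
Chain via Talon Group plc → Pinebrook Logistics SA (R1): 7% × 31% × 28% = 0.6076% of Beacon Mining NL.
Aggregating (R2): 17.8118% + 0.6076% = 18.4194%.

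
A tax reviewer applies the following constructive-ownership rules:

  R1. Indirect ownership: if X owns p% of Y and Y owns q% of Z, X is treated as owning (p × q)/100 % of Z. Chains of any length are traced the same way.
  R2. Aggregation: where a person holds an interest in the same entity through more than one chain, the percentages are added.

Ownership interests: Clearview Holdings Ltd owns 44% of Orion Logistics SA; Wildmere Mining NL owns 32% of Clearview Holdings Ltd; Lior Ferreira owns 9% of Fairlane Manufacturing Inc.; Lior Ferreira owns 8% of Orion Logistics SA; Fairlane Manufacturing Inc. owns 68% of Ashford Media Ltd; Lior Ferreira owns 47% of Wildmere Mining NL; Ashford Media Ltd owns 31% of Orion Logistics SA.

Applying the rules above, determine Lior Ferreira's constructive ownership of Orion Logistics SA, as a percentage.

Chain via Fairlane Manufacturing Inc. → Ashford Media Ltd (R1): 9% × 68% × 31% = 1.8972% of Orion Logistics SA.
Chain via Wildmere Mining NL → Clearview Holdings Ltd (R1): 47% × 32% × 44% = 6.6176% of Orion Logistics SA.
Direct interest in Orion Logistics SA: 8%.
Aggregating (R2): 1.8972% + 6.6176% + 8% = 16.5148%.

16.5148%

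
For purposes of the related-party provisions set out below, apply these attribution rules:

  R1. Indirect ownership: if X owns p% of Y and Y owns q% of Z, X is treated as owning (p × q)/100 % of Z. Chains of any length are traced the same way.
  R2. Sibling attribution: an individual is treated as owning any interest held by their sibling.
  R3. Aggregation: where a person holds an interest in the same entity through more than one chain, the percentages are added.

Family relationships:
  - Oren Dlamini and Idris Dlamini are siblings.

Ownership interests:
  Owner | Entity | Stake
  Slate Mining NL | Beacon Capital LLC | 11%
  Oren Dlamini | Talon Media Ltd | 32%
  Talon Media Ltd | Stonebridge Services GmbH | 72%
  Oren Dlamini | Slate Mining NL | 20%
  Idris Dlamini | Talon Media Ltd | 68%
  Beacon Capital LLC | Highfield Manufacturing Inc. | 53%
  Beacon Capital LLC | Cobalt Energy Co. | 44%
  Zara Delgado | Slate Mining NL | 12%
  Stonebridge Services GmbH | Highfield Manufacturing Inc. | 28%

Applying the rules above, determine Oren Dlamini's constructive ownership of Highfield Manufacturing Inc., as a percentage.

By sibling attribution (R2), Oren Dlamini is treated as also owning Idris Dlamini's interest in Talon Media Ltd, giving 32% + 68% = 100%.
Chain via Talon Media Ltd → Stonebridge Services GmbH (R1): 100% × 72% × 28% = 20.16% of Highfield Manufacturing Inc.
Chain via Slate Mining NL → Beacon Capital LLC (R1): 20% × 11% × 53% = 1.166% of Highfield Manufacturing Inc.
Aggregating (R3): 20.16% + 1.166% = 21.326%.

21.326%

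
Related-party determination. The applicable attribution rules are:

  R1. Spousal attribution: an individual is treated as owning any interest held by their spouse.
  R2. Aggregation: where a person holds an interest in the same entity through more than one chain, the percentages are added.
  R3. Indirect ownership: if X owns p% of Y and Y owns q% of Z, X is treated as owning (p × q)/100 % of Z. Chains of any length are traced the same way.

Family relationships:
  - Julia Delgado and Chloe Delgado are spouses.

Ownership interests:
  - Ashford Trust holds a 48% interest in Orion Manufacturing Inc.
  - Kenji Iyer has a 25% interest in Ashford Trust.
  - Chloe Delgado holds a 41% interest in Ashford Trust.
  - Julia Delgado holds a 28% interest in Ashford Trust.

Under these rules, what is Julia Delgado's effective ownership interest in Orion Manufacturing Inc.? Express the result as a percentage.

By spousal attribution (R1), Julia Delgado is treated as also owning Chloe Delgado's interest in Ashford Trust, giving 28% + 41% = 69%.
Chain via Ashford Trust (R3): 69% × 48% = 33.12% of Orion Manufacturing Inc.

33.12%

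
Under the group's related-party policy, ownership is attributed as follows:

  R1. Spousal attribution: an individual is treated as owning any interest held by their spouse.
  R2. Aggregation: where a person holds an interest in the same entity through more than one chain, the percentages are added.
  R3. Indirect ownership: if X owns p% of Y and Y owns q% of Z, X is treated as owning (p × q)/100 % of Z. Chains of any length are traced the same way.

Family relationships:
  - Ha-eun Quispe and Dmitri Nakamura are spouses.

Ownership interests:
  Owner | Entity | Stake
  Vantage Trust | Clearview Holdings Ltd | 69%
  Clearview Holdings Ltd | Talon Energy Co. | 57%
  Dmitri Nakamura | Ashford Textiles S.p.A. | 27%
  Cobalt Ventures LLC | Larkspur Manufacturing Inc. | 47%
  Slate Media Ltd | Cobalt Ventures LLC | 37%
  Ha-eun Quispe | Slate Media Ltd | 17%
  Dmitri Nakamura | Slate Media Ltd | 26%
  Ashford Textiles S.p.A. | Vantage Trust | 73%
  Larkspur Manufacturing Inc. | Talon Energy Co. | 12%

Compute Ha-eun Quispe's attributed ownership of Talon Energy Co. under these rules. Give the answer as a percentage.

By spousal attribution (R1), Ha-eun Quispe is treated as also owning Dmitri Nakamura's interest in Slate Media Ltd, giving 17% + 26% = 43%.
By spousal attribution (R1), Ha-eun Quispe is treated as owning Dmitri Nakamura's 27% interest in Ashford Textiles S.p.A.
Chain via Slate Media Ltd → Cobalt Ventures LLC → Larkspur Manufacturing Inc. (R3): 43% × 37% × 47% × 12% = 0.897324% of Talon Energy Co.
Chain via Ashford Textiles S.p.A. → Vantage Trust → Clearview Holdings Ltd (R3): 27% × 73% × 69% × 57% = 7.751943% of Talon Energy Co.
Aggregating (R2): 0.897324% + 7.751943% = 8.649267%.

8.649267%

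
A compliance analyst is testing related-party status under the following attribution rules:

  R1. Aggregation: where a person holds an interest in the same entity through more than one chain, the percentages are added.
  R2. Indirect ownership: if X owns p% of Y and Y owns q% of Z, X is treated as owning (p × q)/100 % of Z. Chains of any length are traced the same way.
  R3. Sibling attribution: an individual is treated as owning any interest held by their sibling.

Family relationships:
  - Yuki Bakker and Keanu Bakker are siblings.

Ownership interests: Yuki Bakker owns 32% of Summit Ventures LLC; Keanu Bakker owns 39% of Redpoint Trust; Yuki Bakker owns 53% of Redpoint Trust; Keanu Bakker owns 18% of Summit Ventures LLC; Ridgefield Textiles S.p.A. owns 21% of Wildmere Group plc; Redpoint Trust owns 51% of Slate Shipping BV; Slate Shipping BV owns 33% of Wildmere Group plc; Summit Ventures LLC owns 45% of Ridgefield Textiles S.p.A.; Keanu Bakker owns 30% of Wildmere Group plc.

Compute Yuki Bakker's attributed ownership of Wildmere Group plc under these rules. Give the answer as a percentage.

50.2086%

By sibling attribution (R3), Yuki Bakker is treated as also owning Keanu Bakker's interest in Redpoint Trust, giving 53% + 39% = 92%.
By sibling attribution (R3), Yuki Bakker is treated as also owning Keanu Bakker's interest in Summit Ventures LLC, giving 32% + 18% = 50%.
By sibling attribution (R3), Yuki Bakker is treated as owning Keanu Bakker's 30% interest in Wildmere Group plc.
Chain via Redpoint Trust → Slate Shipping BV (R2): 92% × 51% × 33% = 15.4836% of Wildmere Group plc.
Chain via Summit Ventures LLC → Ridgefield Textiles S.p.A. (R2): 50% × 45% × 21% = 4.725% of Wildmere Group plc.
Direct interest in Wildmere Group plc: 30%.
Aggregating (R1): 15.4836% + 4.725% + 30% = 50.2086%.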